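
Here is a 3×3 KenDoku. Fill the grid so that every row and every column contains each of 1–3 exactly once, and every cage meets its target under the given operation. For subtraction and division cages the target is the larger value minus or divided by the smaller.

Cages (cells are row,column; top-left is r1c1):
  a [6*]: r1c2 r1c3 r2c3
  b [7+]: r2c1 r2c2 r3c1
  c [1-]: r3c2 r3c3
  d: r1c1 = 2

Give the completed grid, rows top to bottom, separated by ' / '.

2 1 3 / 1 3 2 / 3 2 1

Cage d is a single given cell, which forces r1c1 = 2.
2 is placed in column 1, so r3c1 = 3.
Column 1 now contains 3, leaving r2c1 = 1.
Cage b needs sum 7, leaving r2c2 = 3.
Cage a needs product 6; hence r2c3 = 2.
2 is placed in column 3, so r3c3 = 1.
3 is placed in column 2, which forces r1c2 = 1.
1 is placed in column 3, leaving r1c3 = 3.
Row 3 already has 1, leaving r3c2 = 2.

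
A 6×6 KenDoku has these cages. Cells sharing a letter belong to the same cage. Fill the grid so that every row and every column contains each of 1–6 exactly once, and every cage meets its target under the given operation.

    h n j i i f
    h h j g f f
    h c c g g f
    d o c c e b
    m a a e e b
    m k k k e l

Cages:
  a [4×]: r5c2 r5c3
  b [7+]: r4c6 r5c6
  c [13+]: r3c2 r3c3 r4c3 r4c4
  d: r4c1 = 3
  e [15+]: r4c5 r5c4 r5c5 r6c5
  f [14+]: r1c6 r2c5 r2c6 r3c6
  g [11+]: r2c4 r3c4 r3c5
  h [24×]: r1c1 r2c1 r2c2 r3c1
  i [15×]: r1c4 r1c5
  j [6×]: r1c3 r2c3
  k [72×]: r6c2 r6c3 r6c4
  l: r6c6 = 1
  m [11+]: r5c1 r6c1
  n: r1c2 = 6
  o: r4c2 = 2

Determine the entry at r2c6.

5

Cage n is given, which forces r1c2 = 6.
Cage d is given, leaving r4c1 = 3.
Cage o is given; hence r4c2 = 2.
L is a freebie, which forces r6c6 = 1.
Row 6 needs a 2, and only r6c5 is open for it.
In row 6, 5 can only go at r6c1, so r6c1 = 5.
Column 1 now contains 5, leaving r5c1 = 6.
Cage h has product 24; hence r2c2 = 3.
3 is placed in column 2, leaving r6c2 = 4.
4 is placed in column 2, which forces r5c2 = 1.
Cage a needs two cells with product 4, which forces r5c3 = 4.
Column 2 already has 1, so r3c2 = 5.
Column 3 needs a 5, and only r4c3 is open for it.
The 4 cells of cage c must have sum 13, so r3c3 = 2.
Cage c needs sum 13; hence r4c4 = 1.
5 is placed in row 4, which forces r4c5 = 6.
5 is placed in row 4, so r4c6 = 4.
Cage e has sum 15; hence r5c4 = 2.
The 4 cells of cage e must have sum 15, which forces r5c5 = 5.
The two cells of cage b must have sum 7, leaving r5c6 = 3.
The two cells of cage j must have product 6, which forces r1c3 = 1.
The two cells of cage i must have product 15, leaving r1c4 = 5.
Column 5 already has 5; hence r1c5 = 3.
Row 1 already has 5, leaving r1c6 = 2.
Column 3 now contains 2, so r2c3 = 6.
Row 2 now contains 6, which forces r2c4 = 4.
Cage f needs sum 14; hence r2c5 = 1.
Column 6 already has 2; hence r2c6 = 5.
Column 5 already has 1, leaving r3c5 = 4.
Column 6 already has 3, so r3c6 = 6.
Column 3 now contains 6, leaving r6c3 = 3.
3 is placed in row 6, so r6c4 = 6.
Row 1 already has 2, leaving r1c1 = 4.
Row 2 now contains 1, which forces r2c1 = 2.
4 is placed in row 3, which forces r3c1 = 1.
Row 3 now contains 6; hence r3c4 = 3.
The full grid is 4 6 1 5 3 2 / 2 3 6 4 1 5 / 1 5 2 3 4 6 / 3 2 5 1 6 4 / 6 1 4 2 5 3 / 5 4 3 6 2 1.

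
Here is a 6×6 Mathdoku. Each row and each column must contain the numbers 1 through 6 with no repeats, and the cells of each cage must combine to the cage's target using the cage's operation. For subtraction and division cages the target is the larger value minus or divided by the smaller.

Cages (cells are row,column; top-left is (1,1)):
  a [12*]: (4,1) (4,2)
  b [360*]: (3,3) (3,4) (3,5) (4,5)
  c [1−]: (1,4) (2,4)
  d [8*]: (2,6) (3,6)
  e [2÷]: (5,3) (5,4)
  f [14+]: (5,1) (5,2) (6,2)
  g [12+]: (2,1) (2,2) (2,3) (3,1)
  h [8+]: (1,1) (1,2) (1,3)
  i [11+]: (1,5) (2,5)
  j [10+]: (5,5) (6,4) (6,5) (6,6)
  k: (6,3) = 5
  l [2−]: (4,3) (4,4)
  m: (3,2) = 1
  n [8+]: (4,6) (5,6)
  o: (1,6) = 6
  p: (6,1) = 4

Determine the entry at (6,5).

2

Cage o is a single given cell, so (1,6) = 6.
Cage m is given, so (3,2) = 1.
Cage p is given, so (6,1) = 4.
Cage k is a single given cell, which forces (6,3) = 5.
Row 1 already has 6; hence (1,5) = 5.
Cage i needs two cells with sum 11, so (2,5) = 6.
Cage b needs product 360, leaving (3,3) = 6.
Cage b has product 360; hence (3,4) = 5.
Row 1 needs a 2, and only (1,4) is open for it.
In row 4, 5 can only go at (4,6), so (4,6) = 5.
Column 6 now contains 5, leaving (5,6) = 3.
Row 5 already has 3, which forces (5,3) = 2.
The 3 cells of cage f must have sum 14, which forces (6,2) = 3.
3 is placed in column 2; hence (1,2) = 4.
The 4 cells of cage j must have sum 10, which forces (5,5) = 1.
Cage j needs sum 10, leaving (6,4) = 6.
The 4 cells of cage j must have sum 10; hence (6,5) = 2.
Cage j has sum 10, which forces (6,6) = 1.
1 is placed in row 5, which forces (5,4) = 4.
The only place for 4 in row 4 is (4,5).
4 is placed in column 5; hence (3,5) = 3.
3 is placed in row 3, which forces (3,1) = 2.
Row 3 now contains 2, so (3,6) = 4.
Column 1 now contains 2; hence (4,1) = 6.
Row 4 already has 6, which forces (4,2) = 2.
Column 1 already has 6; hence (5,1) = 5.
Row 5 already has 5, leaving (5,2) = 6.
Column 1 now contains 5; hence (2,1) = 1.
2 is placed in column 2, so (2,2) = 5.
Cage g has sum 12, so (2,3) = 4.
Row 2 now contains 1, leaving (2,4) = 3.
4 is placed in column 6, leaving (2,6) = 2.
Column 4 now contains 3, so (4,4) = 1.
Column 1 already has 1, which forces (1,1) = 3.
Cage h has sum 8, which forces (1,3) = 1.
Row 4 already has 1, so (4,3) = 3.
The full grid is 3 4 1 2 5 6 / 1 5 4 3 6 2 / 2 1 6 5 3 4 / 6 2 3 1 4 5 / 5 6 2 4 1 3 / 4 3 5 6 2 1.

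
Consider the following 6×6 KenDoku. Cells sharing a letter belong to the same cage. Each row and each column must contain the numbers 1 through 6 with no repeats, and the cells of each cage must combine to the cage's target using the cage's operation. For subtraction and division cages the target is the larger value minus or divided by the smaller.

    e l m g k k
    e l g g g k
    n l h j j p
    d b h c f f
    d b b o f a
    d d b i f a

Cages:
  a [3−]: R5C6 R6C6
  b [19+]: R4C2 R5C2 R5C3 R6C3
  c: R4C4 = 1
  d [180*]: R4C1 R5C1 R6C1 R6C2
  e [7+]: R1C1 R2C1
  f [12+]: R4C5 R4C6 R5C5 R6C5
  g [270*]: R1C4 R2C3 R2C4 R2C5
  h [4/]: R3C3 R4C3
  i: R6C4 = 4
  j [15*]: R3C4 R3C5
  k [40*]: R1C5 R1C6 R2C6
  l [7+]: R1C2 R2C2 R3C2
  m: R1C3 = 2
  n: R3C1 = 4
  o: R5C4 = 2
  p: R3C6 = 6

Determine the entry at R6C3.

5

Cage m is a single given cell; hence R1C3 = 2.
Cage g has product 270, which forces R1C4 = 3.
N is a freebie; hence R3C1 = 4.
Row 3 already has 4, so R3C3 = 1.
Column 4 already has 3, which forces R3C4 = 5.
Row 3 now contains 5, which forces R3C5 = 3.
Cage p is a single given cell, so R3C6 = 6.
1 is placed in column 3, leaving R4C3 = 4.
Cage c is given; hence R4C4 = 1.
O is a freebie, which forces R5C4 = 2.
I is a freebie, which forces R6C4 = 4.
Cage g has product 270, so R2C3 = 3.
5 is placed in column 4, so R2C4 = 6.
The 4 cells of cage g must have product 270; hence R2C5 = 5.
Cage k has product 40, which forces R2C6 = 2.
Row 3 already has 1; hence R3C2 = 2.
2 is placed in column 6, which forces R6C6 = 1.
Cage e needs two cells with sum 7; hence R1C1 = 6.
5 is placed in column 5, leaving R1C5 = 4.
Cage k needs product 40; hence R1C6 = 5.
2 is placed in row 2; hence R2C1 = 1.
Row 2 already has 1; hence R2C2 = 4.
The 4 cells of cage f must have sum 12, so R4C6 = 3.
Cage f has sum 12, which forces R5C5 = 1.
Cage a needs two cells with difference 3, which forces R5C6 = 4.
4 is placed in row 1, which forces R1C2 = 1.
3 is placed in row 4, which forces R4C2 = 5.
Cage b has sum 19, so R5C2 = 3.
Cage d has product 180, so R6C2 = 6.
6 is placed in row 6; hence R6C3 = 5.
6 is placed in row 6; hence R6C5 = 2.
Row 4 already has 5, leaving R4C1 = 2.
Column 5 already has 2, which forces R4C5 = 6.
Row 5 already has 3, leaving R5C1 = 5.
5 is placed in column 3, leaving R5C3 = 6.
Row 6 now contains 2; hence R6C1 = 3.
Completed grid: 6 1 2 3 4 5 / 1 4 3 6 5 2 / 4 2 1 5 3 6 / 2 5 4 1 6 3 / 5 3 6 2 1 4 / 3 6 5 4 2 1.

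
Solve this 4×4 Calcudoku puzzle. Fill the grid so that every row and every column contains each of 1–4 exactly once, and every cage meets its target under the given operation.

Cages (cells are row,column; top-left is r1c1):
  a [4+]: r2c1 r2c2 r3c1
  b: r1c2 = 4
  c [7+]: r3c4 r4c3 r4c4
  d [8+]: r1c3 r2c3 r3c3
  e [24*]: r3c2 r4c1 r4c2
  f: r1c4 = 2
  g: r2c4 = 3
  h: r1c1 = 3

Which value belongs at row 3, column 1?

Cage h is given, so r1c1 = 3.
Cage b is a single given cell, which forces r1c2 = 4.
Row 1 already has 4, so r1c3 = 1.
F is a freebie, leaving r1c4 = 2.
Cage a needs sum 4; hence r2c1 = 2.
Cage a needs sum 4, so r2c2 = 1.
Cage g is a single given cell, which forces r2c4 = 3.
Cage a needs sum 4, leaving r3c1 = 1.
1 is placed in row 3; hence r3c4 = 4.
Column 1 already has 2, leaving r4c1 = 4.
Column 4 now contains 4, so r4c4 = 1.
3 is placed in row 2, which forces r2c3 = 4.
Row 3 now contains 4, so r3c3 = 3.
Cage c needs sum 7, which forces r4c3 = 2.
3 is placed in row 3, leaving r3c2 = 2.
Row 4 already has 2, which forces r4c2 = 3.
The full grid is 3 4 1 2 / 2 1 4 3 / 1 2 3 4 / 4 3 2 1.

1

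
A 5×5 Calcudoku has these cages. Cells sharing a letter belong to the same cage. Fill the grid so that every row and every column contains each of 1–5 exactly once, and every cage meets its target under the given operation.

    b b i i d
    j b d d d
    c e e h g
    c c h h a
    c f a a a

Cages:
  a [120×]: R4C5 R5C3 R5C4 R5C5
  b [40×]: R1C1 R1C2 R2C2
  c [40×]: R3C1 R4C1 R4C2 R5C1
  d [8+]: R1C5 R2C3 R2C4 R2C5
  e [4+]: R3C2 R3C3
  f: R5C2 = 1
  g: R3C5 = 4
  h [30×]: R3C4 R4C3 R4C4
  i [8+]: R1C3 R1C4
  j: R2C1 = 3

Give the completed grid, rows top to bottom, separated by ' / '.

J is a freebie, so R2C1 = 3.
G is a freebie, so R3C5 = 4.
Cage f is given, so R5C2 = 1.
Cage d has sum 8, so R1C5 = 1.
The 4 cells of cage d must have sum 8, so R2C5 = 2.
Column 2 already has 1; hence R3C2 = 3.
Cage e's pair has sum 4, leaving R3C3 = 1.
Column 3 already has 1, leaving R2C3 = 4.
The 4 cells of cage d must have sum 8; hence R2C4 = 1.
Cage c has product 40, leaving R4C1 = 1.
4 is placed in column 3, leaving R5C3 = 2.
Row 5 already has 2, so R5C4 = 4.
4 is placed in row 2, leaving R2C2 = 5.
Cage c has product 40, leaving R3C1 = 2.
Row 3 already has 2, which forces R3C4 = 5.
The 4 cells of cage c must have product 40; hence R4C2 = 4.
4 is placed in row 5, so R5C1 = 5.
Row 5 now contains 5, leaving R5C5 = 3.
2 is placed in column 1, so R1C1 = 4.
Column 2 now contains 4, so R1C2 = 2.
The two cells of cage i must have sum 8, leaving R1C3 = 5.
5 is placed in column 4, leaving R1C4 = 3.
Cage h needs product 30, which forces R4C3 = 3.
Cage h has product 30; hence R4C4 = 2.
Column 5 now contains 3, so R4C5 = 5.

4 2 5 3 1 / 3 5 4 1 2 / 2 3 1 5 4 / 1 4 3 2 5 / 5 1 2 4 3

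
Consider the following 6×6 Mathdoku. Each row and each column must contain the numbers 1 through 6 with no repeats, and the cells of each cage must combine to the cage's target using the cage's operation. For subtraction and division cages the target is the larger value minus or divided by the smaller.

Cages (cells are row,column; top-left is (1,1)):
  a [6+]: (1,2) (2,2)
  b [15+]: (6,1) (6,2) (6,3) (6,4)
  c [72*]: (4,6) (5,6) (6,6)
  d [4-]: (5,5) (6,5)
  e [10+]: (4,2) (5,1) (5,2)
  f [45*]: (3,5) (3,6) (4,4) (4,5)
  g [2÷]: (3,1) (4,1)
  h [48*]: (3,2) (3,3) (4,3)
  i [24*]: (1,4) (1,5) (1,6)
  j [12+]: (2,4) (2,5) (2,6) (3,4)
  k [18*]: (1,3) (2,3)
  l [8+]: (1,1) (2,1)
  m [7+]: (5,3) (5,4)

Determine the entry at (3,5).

Cage h has product 48, which forces (3,2) = 6.
In row 6, 2 can only go at (6,5), so (6,5) = 2.
The two cells of cage d must have difference 4; hence (5,5) = 6.
Cage m's pair has sum 7; hence (5,3) = 5.
Row 5 already has 6, which forces (5,4) = 2.
5 is placed in column 3, which forces (6,3) = 1.
In row 6, 4 can only go at (6,6), so (6,6) = 4.
Cage c needs product 72; hence (4,6) = 6.
Column 6 already has 4, so (5,6) = 3.
Cage f has product 45, so (3,5) = 3.
Cage e has sum 10, leaving (4,2) = 5.
Cage f has product 45, leaving (4,4) = 3.
Row 4 now contains 5; hence (4,5) = 1.
Column 2 now contains 5, which forces (6,2) = 3.
Cage i needs product 24, so (1,4) = 6.
Column 5 now contains 3, which forces (1,5) = 4.
Cage i needs product 24, so (1,6) = 1.
Column 5 now contains 4; hence (2,5) = 5.
Column 6 already has 1; hence (2,6) = 2.
The 4 cells of cage f must have product 45, so (3,6) = 5.
Column 4 now contains 6, which forces (6,4) = 5.
4 is placed in row 1, which forces (1,2) = 2.
Row 1 now contains 6, so (1,3) = 3.
Row 2 already has 2, leaving (2,2) = 4.
Cage k's pair has product 18, so (2,3) = 6.
Row 2 now contains 4, which forces (2,4) = 1.
Column 4 already has 1, so (3,4) = 4.
4 is placed in column 2, so (5,2) = 1.
Row 6 now contains 5, which forces (6,1) = 6.
2 is placed in row 1, leaving (1,1) = 5.
Row 2 now contains 6, which forces (2,1) = 3.
4 is placed in row 3, leaving (3,3) = 2.
Cage h has product 48, which forces (4,3) = 4.
1 is placed in row 5, so (5,1) = 4.
2 is placed in row 3; hence (3,1) = 1.
Row 4 now contains 4, which forces (4,1) = 2.
Completed grid: 5 2 3 6 4 1 / 3 4 6 1 5 2 / 1 6 2 4 3 5 / 2 5 4 3 1 6 / 4 1 5 2 6 3 / 6 3 1 5 2 4.

3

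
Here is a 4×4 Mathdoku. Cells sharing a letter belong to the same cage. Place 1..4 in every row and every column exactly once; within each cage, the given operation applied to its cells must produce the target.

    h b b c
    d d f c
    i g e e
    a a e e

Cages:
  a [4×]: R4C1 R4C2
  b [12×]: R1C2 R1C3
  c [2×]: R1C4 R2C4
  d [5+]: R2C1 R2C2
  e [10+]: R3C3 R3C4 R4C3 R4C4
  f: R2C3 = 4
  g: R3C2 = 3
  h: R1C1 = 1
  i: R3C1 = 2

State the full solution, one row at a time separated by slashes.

Cage h is given; hence R1C1 = 1.
Row 1 already has 1, which forces R1C4 = 2.
Cage f is given; hence R2C3 = 4.
2 is placed in column 4, so R2C4 = 1.
Cage i is given, leaving R3C1 = 2.
Cage g is given, which forces R3C2 = 3.
Row 3 now contains 3, leaving R3C3 = 1.
Row 3 now contains 3, so R3C4 = 4.
1 is placed in column 1, leaving R4C1 = 4.
Row 4 now contains 4, which forces R4C2 = 1.
Column 4 already has 4, which forces R4C4 = 3.
Column 2 already has 3, leaving R1C2 = 4.
Column 3 now contains 4, leaving R1C3 = 3.
2 is placed in column 1, so R2C1 = 3.
Column 2 already has 3, leaving R2C2 = 2.
Row 4 now contains 3; hence R4C3 = 2.

1 4 3 2 / 3 2 4 1 / 2 3 1 4 / 4 1 2 3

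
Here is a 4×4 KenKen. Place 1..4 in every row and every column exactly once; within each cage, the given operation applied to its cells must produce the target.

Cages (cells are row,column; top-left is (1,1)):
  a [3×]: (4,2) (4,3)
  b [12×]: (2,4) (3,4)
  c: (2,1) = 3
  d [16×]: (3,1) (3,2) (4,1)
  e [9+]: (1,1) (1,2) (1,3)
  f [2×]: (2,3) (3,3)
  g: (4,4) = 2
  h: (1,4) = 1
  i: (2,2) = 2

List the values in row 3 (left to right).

1 4 2 3

Cage h is a single given cell, so (1,4) = 1.
Cage c is given, leaving (2,1) = 3.
Cage i is a single given cell, leaving (2,2) = 2.
Row 2 already has 2, so (2,3) = 1.
3 is placed in row 2, which forces (2,4) = 4.
Column 2 now contains 2, leaving (3,2) = 4.
1 is placed in column 3, so (3,3) = 2.
Column 4 already has 4; hence (3,4) = 3.
1 is placed in column 3; hence (4,3) = 3.
Cage g is given, which forces (4,4) = 2.
Cage e has sum 9, leaving (1,1) = 2.
Column 2 already has 4, which forces (1,2) = 3.
Column 3 now contains 3, so (1,3) = 4.
Row 3 already has 4, so (3,1) = 1.
2 is placed in row 4, which forces (4,1) = 4.
3 is placed in row 4, so (4,2) = 1.
Completed grid: 2 3 4 1 / 3 2 1 4 / 1 4 2 3 / 4 1 3 2.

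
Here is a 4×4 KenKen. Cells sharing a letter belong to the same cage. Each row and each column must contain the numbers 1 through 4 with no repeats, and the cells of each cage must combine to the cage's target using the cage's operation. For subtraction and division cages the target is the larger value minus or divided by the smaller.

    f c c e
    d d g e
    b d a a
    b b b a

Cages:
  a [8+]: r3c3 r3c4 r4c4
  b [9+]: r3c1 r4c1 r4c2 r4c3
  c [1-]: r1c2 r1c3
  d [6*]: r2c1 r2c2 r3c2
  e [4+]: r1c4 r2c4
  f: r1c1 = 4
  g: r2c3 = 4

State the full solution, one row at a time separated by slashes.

4 2 3 1 / 2 1 4 3 / 1 3 2 4 / 3 4 1 2

F is a freebie, so r1c1 = 4.
G is a freebie, so r2c3 = 4.
Row 3 needs a 4, and only r3c4 is open for it.
In row 4, 4 can only go at r4c2, so r4c2 = 4.
In column 4, 2 can only go at r4c4, so r4c4 = 2.
Cage b has sum 9, which forces r3c1 = 1.
Cage a needs sum 8, which forces r3c3 = 2.
The 4 cells of cage b must have sum 9, so r4c1 = 3.
Row 4 already has 2, leaving r4c3 = 1.
The two cells of cage c must have difference 1; hence r1c2 = 2.
1 is placed in column 3, so r1c3 = 3.
3 is placed in row 1, leaving r1c4 = 1.
3 is placed in column 1, which forces r2c1 = 2.
Cage d has product 6, leaving r2c2 = 1.
Column 4 already has 1, which forces r2c4 = 3.
Row 3 already has 2, so r3c2 = 3.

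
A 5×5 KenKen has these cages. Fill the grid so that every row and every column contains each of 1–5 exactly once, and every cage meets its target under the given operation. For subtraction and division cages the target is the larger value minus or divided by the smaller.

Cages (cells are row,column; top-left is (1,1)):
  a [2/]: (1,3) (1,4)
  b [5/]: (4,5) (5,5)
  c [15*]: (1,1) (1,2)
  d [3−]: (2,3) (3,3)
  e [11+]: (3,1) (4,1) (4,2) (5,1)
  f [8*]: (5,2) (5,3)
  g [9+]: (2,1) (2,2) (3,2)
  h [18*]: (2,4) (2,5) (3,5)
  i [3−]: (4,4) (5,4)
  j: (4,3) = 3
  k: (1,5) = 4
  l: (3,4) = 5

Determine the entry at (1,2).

3

Cage k is given, which forces (1,5) = 4.
Cage h has product 18; hence (2,4) = 3.
The 3 cells of cage h must have product 18; hence (2,5) = 2.
Cage l is given, so (3,4) = 5.
Cage h needs product 18; hence (3,5) = 3.
Cage j is given, leaving (4,3) = 3.
The 3 cells of cage g must have sum 9; hence (2,1) = 4.
Cage g needs sum 9, leaving (2,2) = 1.
Row 2 already has 1; hence (2,3) = 5.
The 3 cells of cage g must have sum 9, so (3,2) = 4.
Column 2 now contains 4; hence (5,2) = 2.
2 is placed in row 5; hence (5,3) = 4.
Row 5 now contains 4, so (5,4) = 1.
Row 5 now contains 1, leaving (5,5) = 5.
Cage a's pair has quotient 2, so (1,3) = 1.
Column 4 already has 1, so (1,4) = 2.
Cage d needs two cells with difference 3, so (3,3) = 2.
Column 2 already has 2; hence (4,2) = 5.
Column 4 already has 1, which forces (4,4) = 4.
Column 5 already has 5, which forces (4,5) = 1.
Row 5 already has 5, leaving (5,1) = 3.
3 is placed in column 1, so (1,1) = 5.
Column 2 already has 5, leaving (1,2) = 3.
Row 3 already has 2, so (3,1) = 1.
Row 4 now contains 1, so (4,1) = 2.
Completed grid: 5 3 1 2 4 / 4 1 5 3 2 / 1 4 2 5 3 / 2 5 3 4 1 / 3 2 4 1 5.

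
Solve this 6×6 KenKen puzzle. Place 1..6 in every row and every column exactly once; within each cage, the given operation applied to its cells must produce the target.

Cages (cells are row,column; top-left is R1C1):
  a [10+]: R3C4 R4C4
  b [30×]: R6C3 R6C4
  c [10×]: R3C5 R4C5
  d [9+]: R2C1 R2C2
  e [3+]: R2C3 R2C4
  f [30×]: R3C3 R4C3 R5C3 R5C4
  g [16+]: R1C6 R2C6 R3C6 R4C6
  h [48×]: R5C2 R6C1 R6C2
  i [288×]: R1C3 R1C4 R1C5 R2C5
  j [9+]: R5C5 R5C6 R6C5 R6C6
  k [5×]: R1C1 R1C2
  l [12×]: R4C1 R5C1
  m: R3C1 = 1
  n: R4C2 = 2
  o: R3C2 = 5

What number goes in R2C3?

M is a freebie, which forces R3C1 = 1.
O is a freebie, which forces R3C2 = 5.
5 is placed in row 3, which forces R3C5 = 2.
Cage n is given; hence R4C2 = 2.
Column 5 already has 2, which forces R4C5 = 5.
Column 1 now contains 1, leaving R1C1 = 5.
Column 2 already has 5, so R1C2 = 1.
Cage f has product 30, leaving R4C3 = 1.
Cage g has sum 16, leaving R1C6 = 2.
Column 3 already has 1, so R2C3 = 2.
Cage e's pair has sum 3, which forces R2C4 = 1.
Cage g needs sum 16, leaving R2C6 = 5.
2 is placed in column 3; hence R5C3 = 5.
Row 5 already has 5, which forces R5C4 = 2.
Column 3 now contains 5, which forces R6C3 = 6.
Row 6 now contains 6, which forces R6C4 = 5.
Cage i needs product 288, so R2C5 = 4.
6 is placed in column 3, so R3C3 = 3.
Row 3 now contains 3, leaving R3C6 = 6.
6 is placed in column 6, which forces R4C6 = 3.
Column 3 now contains 3, so R1C3 = 4.
Row 3 already has 6; hence R3C4 = 4.
Row 4 already has 3, which forces R4C1 = 4.
Cage a's pair has sum 10, which forces R4C4 = 6.
Cage l's pair has product 12, so R5C1 = 3.
Row 5 already has 3, which forces R5C5 = 1.
1 is placed in row 5, which forces R5C6 = 4.
Column 1 already has 4, which forces R6C1 = 2.
Column 5 already has 1, leaving R6C5 = 3.
Column 6 now contains 4; hence R6C6 = 1.
Column 4 now contains 6; hence R1C4 = 3.
3 is placed in column 5, which forces R1C5 = 6.
Column 1 already has 3, so R2C1 = 6.
Cage d needs two cells with sum 9, which forces R2C2 = 3.
Row 5 already has 4, leaving R5C2 = 6.
Row 6 now contains 3, which forces R6C2 = 4.
Filled in: 5 1 4 3 6 2 / 6 3 2 1 4 5 / 1 5 3 4 2 6 / 4 2 1 6 5 3 / 3 6 5 2 1 4 / 2 4 6 5 3 1.

2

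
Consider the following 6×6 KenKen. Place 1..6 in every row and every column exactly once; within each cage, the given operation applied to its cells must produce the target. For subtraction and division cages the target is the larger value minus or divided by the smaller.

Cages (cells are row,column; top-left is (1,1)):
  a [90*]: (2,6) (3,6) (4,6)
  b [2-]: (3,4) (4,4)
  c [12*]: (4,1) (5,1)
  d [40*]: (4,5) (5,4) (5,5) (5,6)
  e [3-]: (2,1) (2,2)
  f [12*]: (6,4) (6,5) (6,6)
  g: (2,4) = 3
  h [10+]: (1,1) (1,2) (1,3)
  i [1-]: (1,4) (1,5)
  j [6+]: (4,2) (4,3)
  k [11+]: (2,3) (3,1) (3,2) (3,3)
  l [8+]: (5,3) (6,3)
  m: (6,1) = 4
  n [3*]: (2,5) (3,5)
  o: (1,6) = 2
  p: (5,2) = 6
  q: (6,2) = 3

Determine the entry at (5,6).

4

Cage o is a single given cell, so (1,6) = 2.
Cage g is given; hence (2,4) = 3.
3 is placed in row 2; hence (2,5) = 1.
Column 5 now contains 1, so (3,5) = 3.
Cage p is given, which forces (5,2) = 6.
M is a freebie; hence (6,1) = 4.
Cage q is given, so (6,2) = 3.
Cage c needs two cells with product 12, so (4,1) = 6.
Cage a needs product 90; hence (4,6) = 3.
Cage c needs two cells with product 12, which forces (5,1) = 2.
Row 5 now contains 2, leaving (5,3) = 3.
2 is placed in column 1; hence (2,1) = 5.
Cage e's pair has difference 3; hence (2,2) = 2.
Row 2 already has 2; hence (2,3) = 4.
Row 2 now contains 5; hence (2,6) = 6.
2 is placed in column 1, which forces (3,1) = 1.
2 is placed in column 2, so (3,2) = 4.
Column 6 already has 6, so (3,6) = 5.
Cage d has product 40, so (4,5) = 2.
Cage l needs two cells with sum 8, leaving (6,3) = 5.
Column 5 already has 2, which forces (6,5) = 6.
Column 6 already has 6, which forces (6,6) = 1.
Column 1 already has 1, which forces (1,1) = 3.
Cage h has sum 10; hence (1,2) = 1.
The 3 cells of cage h must have sum 10, leaving (1,3) = 6.
Cage k has sum 11; hence (3,3) = 2.
Row 3 already has 2; hence (3,4) = 6.
Cage j's pair has sum 6, leaving (4,2) = 5.
Column 3 already has 5, which forces (4,3) = 1.
Row 4 already has 2, which forces (4,4) = 4.
Cage d has product 40; hence (5,4) = 1.
The 4 cells of cage d must have product 40; hence (5,5) = 5.
Column 6 already has 1, leaving (5,6) = 4.
1 is placed in row 6; hence (6,4) = 2.
4 is placed in column 4, so (1,4) = 5.
Column 5 now contains 5, which forces (1,5) = 4.
Completed grid: 3 1 6 5 4 2 / 5 2 4 3 1 6 / 1 4 2 6 3 5 / 6 5 1 4 2 3 / 2 6 3 1 5 4 / 4 3 5 2 6 1.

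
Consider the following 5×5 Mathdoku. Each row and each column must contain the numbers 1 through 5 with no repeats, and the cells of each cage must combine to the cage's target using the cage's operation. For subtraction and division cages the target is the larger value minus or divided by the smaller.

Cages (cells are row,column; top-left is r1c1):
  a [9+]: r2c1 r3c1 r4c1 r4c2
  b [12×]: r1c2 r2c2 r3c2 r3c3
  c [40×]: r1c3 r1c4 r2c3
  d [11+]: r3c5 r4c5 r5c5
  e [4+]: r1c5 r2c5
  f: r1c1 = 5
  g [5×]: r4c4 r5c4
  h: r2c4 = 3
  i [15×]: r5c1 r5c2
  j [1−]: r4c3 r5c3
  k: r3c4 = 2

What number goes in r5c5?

F is a freebie, so r1c1 = 5.
Cage h is a single given cell; hence r2c4 = 3.
Row 2 already has 3; hence r2c5 = 1.
Cage k is a single given cell, which forces r3c4 = 2.
5 is placed in column 1; hence r5c1 = 3.
Row 5 already has 3; hence r5c2 = 5.
Row 5 now contains 5, leaving r5c4 = 1.
Cage b needs product 12, which forces r1c2 = 1.
The 3 cells of cage c must have product 40; hence r1c3 = 2.
Column 4 now contains 2, leaving r1c4 = 4.
Column 5 now contains 1, so r1c5 = 3.
Cage a needs sum 9; hence r2c1 = 2.
The 4 cells of cage b must have product 12, which forces r2c2 = 4.
Cage c has product 40, so r2c3 = 5.
Cage b has product 12; hence r3c2 = 3.
Row 3 already has 2, so r3c3 = 1.
The 4 cells of cage a must have sum 9, which forces r4c2 = 2.
Column 3 now contains 1, which forces r4c3 = 3.
1 is placed in column 4, which forces r4c4 = 5.
Row 4 already has 5, which forces r4c5 = 4.
2 is placed in column 3, which forces r5c3 = 4.
Column 5 already has 4; hence r5c5 = 2.
Row 3 already has 1; hence r3c1 = 4.
Column 5 already has 4, which forces r3c5 = 5.
Row 4 already has 4, which forces r4c1 = 1.
Completed grid: 5 1 2 4 3 / 2 4 5 3 1 / 4 3 1 2 5 / 1 2 3 5 4 / 3 5 4 1 2.

2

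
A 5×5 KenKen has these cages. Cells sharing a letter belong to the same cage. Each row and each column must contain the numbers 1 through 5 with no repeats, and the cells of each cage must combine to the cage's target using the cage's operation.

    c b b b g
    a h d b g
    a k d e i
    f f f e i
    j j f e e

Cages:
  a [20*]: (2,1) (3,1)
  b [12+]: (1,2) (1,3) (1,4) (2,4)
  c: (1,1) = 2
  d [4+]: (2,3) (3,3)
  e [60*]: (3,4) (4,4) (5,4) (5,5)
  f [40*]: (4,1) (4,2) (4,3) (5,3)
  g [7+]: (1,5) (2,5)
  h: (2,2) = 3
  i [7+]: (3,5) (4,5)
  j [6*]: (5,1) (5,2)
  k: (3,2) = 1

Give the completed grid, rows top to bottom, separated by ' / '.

2 5 4 1 3 / 5 3 1 2 4 / 4 1 3 5 2 / 1 4 2 3 5 / 3 2 5 4 1

Cage c is a single given cell, which forces (1,1) = 2.
H is a freebie, which forces (2,2) = 3.
3 is placed in row 2, so (2,3) = 1.
Cage k is given, so (3,2) = 1.
1 is placed in column 3, so (3,3) = 3.
Column 1 already has 2, leaving (5,1) = 3.
Column 2 now contains 3; hence (5,2) = 2.
Cage b has sum 12; hence (1,4) = 1.
Cage b has sum 12, leaving (2,4) = 2.
Row 2 already has 2; hence (2,5) = 4.
Cage f has product 40, leaving (4,1) = 1.
Cage f needs product 40; hence (4,3) = 2.
The 4 cells of cage e must have product 60, leaving (4,4) = 3.
Row 4 already has 3, leaving (4,5) = 5.
Column 5 already has 5; hence (5,5) = 1.
Column 5 already has 5, which forces (1,5) = 3.
Row 2 now contains 4; hence (2,1) = 5.
Cage a needs two cells with product 20, leaving (3,1) = 4.
Row 3 now contains 4, so (3,4) = 5.
Column 5 already has 5, which forces (3,5) = 2.
Row 4 already has 5, leaving (4,2) = 4.
Cage f needs product 40, so (5,3) = 5.
5 is placed in column 4, which forces (5,4) = 4.
Column 2 now contains 4, leaving (1,2) = 5.
5 is placed in column 3, so (1,3) = 4.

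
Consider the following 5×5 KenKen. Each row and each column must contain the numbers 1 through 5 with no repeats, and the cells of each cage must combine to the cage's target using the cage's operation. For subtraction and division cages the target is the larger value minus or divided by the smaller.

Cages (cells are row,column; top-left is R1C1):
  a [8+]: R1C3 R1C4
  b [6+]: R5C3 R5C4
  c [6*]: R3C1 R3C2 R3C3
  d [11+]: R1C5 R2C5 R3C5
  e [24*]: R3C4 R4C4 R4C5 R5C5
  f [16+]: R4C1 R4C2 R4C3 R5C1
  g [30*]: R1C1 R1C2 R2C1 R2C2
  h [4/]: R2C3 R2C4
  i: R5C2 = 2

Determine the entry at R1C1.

Cage i is given, which forces R5C2 = 2.
In row 1, 4 can only go at R1C5, so R1C5 = 4.
The only place for 2 in row 1 is R1C1.
The 3 cells of cage c must have product 6, leaving R3C3 = 2.
Row 3 already has 2, so R3C5 = 5.
Column 5 already has 5, leaving R2C5 = 2.
The 4 cells of cage f must have sum 16, which forces R5C1 = 4.
The 4 cells of cage e must have product 24, so R3C4 = 4.
Cage e has product 24, which forces R4C4 = 2.
The two cells of cage h must have quotient 4, which forces R2C3 = 4.
Column 4 already has 4, so R2C4 = 1.
Column 4 now contains 1, leaving R5C4 = 5.
Cage g has product 30, so R1C2 = 1.
Cage a needs two cells with sum 8, so R1C3 = 5.
5 is placed in column 4, so R1C4 = 3.
1 is placed in column 2; hence R3C2 = 3.
Cage f has sum 16; hence R4C2 = 4.
Column 3 already has 5, so R4C3 = 3.
Row 4 already has 3, which forces R4C5 = 1.
Row 5 already has 5, leaving R5C3 = 1.
1 is placed in column 5, leaving R5C5 = 3.
Cage g has product 30, leaving R2C1 = 3.
Column 2 already has 3; hence R2C2 = 5.
Row 3 now contains 3, which forces R3C1 = 1.
Row 4 already has 3, so R4C1 = 5.
Filled in: 2 1 5 3 4 / 3 5 4 1 2 / 1 3 2 4 5 / 5 4 3 2 1 / 4 2 1 5 3.

2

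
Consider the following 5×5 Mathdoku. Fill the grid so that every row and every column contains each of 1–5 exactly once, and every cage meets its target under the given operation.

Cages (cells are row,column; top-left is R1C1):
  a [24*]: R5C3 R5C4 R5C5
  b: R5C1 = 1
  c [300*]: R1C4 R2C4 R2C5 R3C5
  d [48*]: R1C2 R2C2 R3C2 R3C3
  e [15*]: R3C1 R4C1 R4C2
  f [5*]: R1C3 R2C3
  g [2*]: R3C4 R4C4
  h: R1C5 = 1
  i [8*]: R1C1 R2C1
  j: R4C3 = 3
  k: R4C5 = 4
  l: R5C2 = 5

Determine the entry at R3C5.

H is a freebie, leaving R1C5 = 1.
J is a freebie, so R4C3 = 3.
Cage k is given; hence R4C5 = 4.
Cage b is a single given cell, so R5C1 = 1.
Cage l is a single given cell, which forces R5C2 = 5.
Row 1 already has 1, leaving R1C3 = 5.
Row 1 now contains 5, so R1C4 = 4.
Cage f needs two cells with product 5, so R2C3 = 1.
Column 4 already has 4; hence R2C4 = 5.
5 is placed in row 2; hence R2C5 = 3.
The 3 cells of cage e must have product 15, leaving R3C1 = 3.
Column 5 now contains 3, leaving R3C5 = 5.
1 is placed in column 1, so R4C1 = 5.
Column 2 already has 5, which forces R4C2 = 1.
Row 4 now contains 1; hence R4C4 = 2.
Column 4 already has 2, which forces R5C4 = 3.
Column 5 now contains 3, so R5C5 = 2.
4 is placed in row 1, which forces R1C1 = 2.
Cage d needs product 48, which forces R1C2 = 3.
Cage i's pair has product 8; hence R2C1 = 4.
Cage d has product 48; hence R2C2 = 2.
1 is placed in column 2, leaving R3C2 = 4.
Cage d needs product 48, which forces R3C3 = 2.
Column 4 already has 2, leaving R3C4 = 1.
2 is placed in row 5; hence R5C3 = 4.
Filled in: 2 3 5 4 1 / 4 2 1 5 3 / 3 4 2 1 5 / 5 1 3 2 4 / 1 5 4 3 2.

5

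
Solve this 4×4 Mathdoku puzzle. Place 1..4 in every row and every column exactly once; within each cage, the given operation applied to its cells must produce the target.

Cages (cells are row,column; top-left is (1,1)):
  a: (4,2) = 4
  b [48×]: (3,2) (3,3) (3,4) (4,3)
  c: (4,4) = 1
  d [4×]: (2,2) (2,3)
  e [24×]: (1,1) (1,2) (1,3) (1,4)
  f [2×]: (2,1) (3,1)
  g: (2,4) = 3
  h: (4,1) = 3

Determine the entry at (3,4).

4

G is a freebie, which forces (2,4) = 3.
Cage h is given, leaving (4,1) = 3.
Cage a is a single given cell, which forces (4,2) = 4.
4 is placed in row 4, so (4,3) = 2.
Cage c is a single given cell, leaving (4,4) = 1.
4 is placed in column 2; hence (2,2) = 1.
Cage d's pair has product 4; hence (2,3) = 4.
Column 3 already has 4, so (3,3) = 3.
Cage e needs product 24; hence (1,2) = 3.
3 is placed in column 3, which forces (1,3) = 1.
Row 2 now contains 1, which forces (2,1) = 2.
Cage f needs two cells with product 2, leaving (3,1) = 1.
3 is placed in row 3, which forces (3,2) = 2.
Cage b has product 48; hence (3,4) = 4.
Column 1 now contains 2, leaving (1,1) = 4.
4 is placed in column 4, which forces (1,4) = 2.
Filled in: 4 3 1 2 / 2 1 4 3 / 1 2 3 4 / 3 4 2 1.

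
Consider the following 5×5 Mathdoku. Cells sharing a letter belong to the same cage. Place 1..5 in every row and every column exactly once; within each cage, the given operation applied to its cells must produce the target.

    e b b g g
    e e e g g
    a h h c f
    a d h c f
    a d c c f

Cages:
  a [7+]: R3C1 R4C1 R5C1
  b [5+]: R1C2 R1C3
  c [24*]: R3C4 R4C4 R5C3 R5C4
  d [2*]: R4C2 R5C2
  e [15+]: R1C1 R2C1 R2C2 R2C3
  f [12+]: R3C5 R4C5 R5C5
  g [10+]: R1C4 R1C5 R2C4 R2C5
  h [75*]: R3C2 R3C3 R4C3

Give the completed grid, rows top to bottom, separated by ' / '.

3 4 1 5 2 / 5 3 4 2 1 / 2 5 3 1 4 / 1 2 5 4 3 / 4 1 2 3 5

Cage h needs product 75, so R3C2 = 5.
Cage h has product 75; hence R3C3 = 3.
3 is placed in row 3, leaving R3C5 = 4.
Cage h has product 75; hence R4C3 = 5.
5 is placed in row 4, so R4C5 = 3.
Column 5 now contains 3, which forces R5C5 = 5.
Cage e has sum 15, leaving R2C1 = 5.
The 4 cells of cage c must have product 24, leaving R5C4 = 3.
Cage g needs sum 10, so R1C4 = 5.
The 4 cells of cage g must have sum 10, which forces R1C5 = 2.
Cage g needs sum 10, which forces R2C4 = 2.
Cage g needs sum 10, so R2C5 = 1.
Column 4 now contains 2, so R3C4 = 1.
Column 4 now contains 1, which forces R4C4 = 4.
The 4 cells of cage e must have sum 15, so R1C1 = 3.
Cage e has sum 15; hence R2C2 = 3.
Row 2 now contains 2, which forces R2C3 = 4.
1 is placed in row 3, so R3C1 = 2.
Cage a has sum 7, leaving R4C1 = 1.
Row 4 now contains 1, so R4C2 = 2.
Cage a has sum 7, so R5C1 = 4.
2 is placed in column 2; hence R5C2 = 1.
Cage c needs product 24; hence R5C3 = 2.
Column 2 now contains 1, leaving R1C2 = 4.
Column 3 already has 4, which forces R1C3 = 1.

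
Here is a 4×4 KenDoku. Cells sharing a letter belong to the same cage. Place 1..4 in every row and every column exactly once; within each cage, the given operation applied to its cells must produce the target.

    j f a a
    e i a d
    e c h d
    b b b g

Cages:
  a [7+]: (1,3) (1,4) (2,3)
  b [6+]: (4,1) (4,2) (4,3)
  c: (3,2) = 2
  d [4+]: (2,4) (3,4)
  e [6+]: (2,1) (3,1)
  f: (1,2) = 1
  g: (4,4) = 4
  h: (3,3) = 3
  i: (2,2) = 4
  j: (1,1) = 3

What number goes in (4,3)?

2

Cage j is a single given cell; hence (1,1) = 3.
Cage f is given, so (1,2) = 1.
Cage i is a single given cell, leaving (2,2) = 4.
C is a freebie, leaving (3,2) = 2.
Cage h is a single given cell, leaving (3,3) = 3.
Row 3 already has 3, so (3,4) = 1.
2 is placed in column 2; hence (4,2) = 3.
Cage g is a single given cell, leaving (4,4) = 4.
The 3 cells of cage a must have sum 7, so (1,3) = 4.
Column 4 now contains 4, which forces (1,4) = 2.
Row 2 now contains 4, leaving (2,1) = 2.
Cage a has sum 7, so (2,3) = 1.
Column 4 now contains 1; hence (2,4) = 3.
Row 3 now contains 2, so (3,1) = 4.
2 is placed in column 1, which forces (4,1) = 1.
Column 3 already has 1, which forces (4,3) = 2.
The full grid is 3 1 4 2 / 2 4 1 3 / 4 2 3 1 / 1 3 2 4.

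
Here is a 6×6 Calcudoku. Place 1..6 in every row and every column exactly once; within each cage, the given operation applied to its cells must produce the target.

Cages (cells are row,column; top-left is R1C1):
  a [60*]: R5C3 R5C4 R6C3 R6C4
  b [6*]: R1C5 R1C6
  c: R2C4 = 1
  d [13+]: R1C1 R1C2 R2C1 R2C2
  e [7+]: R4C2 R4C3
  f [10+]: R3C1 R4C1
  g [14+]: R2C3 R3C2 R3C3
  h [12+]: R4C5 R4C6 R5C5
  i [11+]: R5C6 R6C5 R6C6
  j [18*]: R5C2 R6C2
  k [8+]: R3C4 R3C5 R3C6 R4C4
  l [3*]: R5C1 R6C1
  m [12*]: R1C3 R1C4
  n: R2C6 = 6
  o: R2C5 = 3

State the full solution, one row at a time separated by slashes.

5 2 3 4 6 1 / 2 4 5 1 3 6 / 6 5 4 3 1 2 / 4 1 6 2 5 3 / 1 3 2 6 4 5 / 3 6 1 5 2 4

C is a freebie, which forces R2C4 = 1.
Cage o is given, which forces R2C5 = 3.
N is a freebie, so R2C6 = 6.
Column 4 already has 1, which forces R4C4 = 2.
The 4 cells of cage k must have sum 8; hence R3C4 = 3.
In row 3, 5 can only go at R3C2, so R3C2 = 5.
Cage g has sum 14, so R2C3 = 5.
Cage g needs sum 14, leaving R3C3 = 4.
Row 3 already has 4; hence R3C1 = 6.
The two cells of cage f must have sum 10, leaving R4C1 = 4.
Column 1 already has 4; hence R2C1 = 2.
The 4 cells of cage d must have sum 13, so R2C2 = 4.
Row 1 needs a 4, and only R1C4 is open for it.
Cage m's pair has product 12, so R1C3 = 3.
3 is placed in row 1; hence R1C6 = 1.
1 is placed in column 6, which forces R3C6 = 2.
1 is placed in row 1; hence R1C1 = 5.
Cage d has sum 13, so R1C2 = 2.
Cage b's pair has product 6; hence R1C5 = 6.
Row 3 now contains 2, so R3C5 = 1.
Column 5 already has 1, so R4C5 = 5.
Row 4 now contains 5; hence R4C6 = 3.
Column 5 already has 1; hence R5C5 = 4.
4 is placed in row 5, so R5C6 = 5.
4 is placed in column 5; hence R6C5 = 2.
5 is placed in column 6, so R6C6 = 4.
The 4 cells of cage a must have product 60; hence R5C3 = 2.
5 is placed in row 5, which forces R5C4 = 6.
Row 6 already has 2, so R6C3 = 1.
The 4 cells of cage a must have product 60; hence R6C4 = 5.
The two cells of cage e must have sum 7, which forces R4C2 = 1.
Column 3 now contains 1, so R4C3 = 6.
Cage l's pair has product 3, so R5C1 = 1.
Row 5 already has 6, so R5C2 = 3.
Row 6 now contains 1, so R6C1 = 3.
Cage j's pair has product 18, leaving R6C2 = 6.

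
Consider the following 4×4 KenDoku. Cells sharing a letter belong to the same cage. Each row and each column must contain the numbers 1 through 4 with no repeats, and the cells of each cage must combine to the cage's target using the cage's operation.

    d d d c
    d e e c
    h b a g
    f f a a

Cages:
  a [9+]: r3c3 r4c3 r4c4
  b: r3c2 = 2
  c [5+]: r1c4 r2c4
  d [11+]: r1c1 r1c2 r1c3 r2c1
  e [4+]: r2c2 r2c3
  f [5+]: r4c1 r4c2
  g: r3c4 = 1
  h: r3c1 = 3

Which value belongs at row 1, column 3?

H is a freebie, leaving r3c1 = 3.
Cage b is a single given cell, which forces r3c2 = 2.
2 is placed in row 3, so r3c3 = 4.
Cage g is a single given cell, leaving r3c4 = 1.
In row 2, 4 can only go at r2c1, so r2c1 = 4.
The 4 cells of cage d must have sum 11, so r1c2 = 4.
Column 2 already has 4, so r4c2 = 3.
3 is placed in column 2; hence r2c2 = 1.
Cage e needs two cells with sum 4, which forces r2c3 = 3.
Row 2 now contains 3, which forces r2c4 = 2.
Cage f's pair has sum 5; hence r4c1 = 2.
Cage a has sum 9, so r4c3 = 1.
Cage a has sum 9, so r4c4 = 4.
Column 1 already has 2, which forces r1c1 = 1.
Column 3 now contains 1, so r1c3 = 2.
Column 4 already has 2, leaving r1c4 = 3.
Completed grid: 1 4 2 3 / 4 1 3 2 / 3 2 4 1 / 2 3 1 4.

2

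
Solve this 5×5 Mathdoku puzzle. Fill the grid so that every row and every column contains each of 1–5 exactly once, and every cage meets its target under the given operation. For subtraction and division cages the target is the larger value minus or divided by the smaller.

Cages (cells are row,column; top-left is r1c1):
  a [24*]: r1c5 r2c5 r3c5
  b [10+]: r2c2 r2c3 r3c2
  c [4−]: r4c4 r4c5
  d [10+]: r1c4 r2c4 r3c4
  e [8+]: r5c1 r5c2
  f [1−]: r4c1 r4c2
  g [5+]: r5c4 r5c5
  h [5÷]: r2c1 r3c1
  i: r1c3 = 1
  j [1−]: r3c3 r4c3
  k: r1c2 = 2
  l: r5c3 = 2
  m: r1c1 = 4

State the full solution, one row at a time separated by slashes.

M is a freebie, which forces r1c1 = 4.
Cage k is given, leaving r1c2 = 2.
Cage i is a single given cell, which forces r1c3 = 1.
Row 1 now contains 2, which forces r1c5 = 3.
Cage l is a single given cell, which forces r5c3 = 2.
3 is placed in row 1, so r1c4 = 5.
Column 4 now contains 5, leaving r4c4 = 1.
1 is placed in row 4, which forces r4c5 = 5.
1 is placed in column 4, leaving r5c4 = 4.
Row 5 now contains 4, leaving r5c5 = 1.
Row 4 needs a 2, and only r4c1 is open for it.
Cage f needs two cells with difference 1, which forces r4c2 = 3.
Row 4 already has 3; hence r4c3 = 4.
Column 2 now contains 3, leaving r5c2 = 5.
The 3 cells of cage b must have sum 10; hence r2c3 = 5.
Column 3 now contains 5, so r3c3 = 3.
Row 3 already has 3, so r3c4 = 2.
Row 3 already has 2; hence r3c5 = 4.
Row 5 already has 5; hence r5c1 = 3.
Row 2 already has 5; hence r2c1 = 1.
The 3 cells of cage b must have sum 10, leaving r2c2 = 4.
Column 4 already has 2; hence r2c4 = 3.
4 is placed in column 5, so r2c5 = 2.
The two cells of cage h must have quotient 5, leaving r3c1 = 5.
Row 3 now contains 4, leaving r3c2 = 1.

4 2 1 5 3 / 1 4 5 3 2 / 5 1 3 2 4 / 2 3 4 1 5 / 3 5 2 4 1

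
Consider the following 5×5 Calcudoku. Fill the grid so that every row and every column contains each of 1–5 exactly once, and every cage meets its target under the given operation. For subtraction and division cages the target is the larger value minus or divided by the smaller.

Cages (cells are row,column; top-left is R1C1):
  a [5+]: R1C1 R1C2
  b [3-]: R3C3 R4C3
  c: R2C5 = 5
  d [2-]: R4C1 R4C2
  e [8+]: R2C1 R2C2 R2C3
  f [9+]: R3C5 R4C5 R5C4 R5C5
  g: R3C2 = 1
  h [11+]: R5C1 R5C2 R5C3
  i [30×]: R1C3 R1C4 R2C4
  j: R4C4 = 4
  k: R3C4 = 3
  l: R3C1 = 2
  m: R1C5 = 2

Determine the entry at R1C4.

Cage m is given, leaving R1C5 = 2.
Cage c is given, which forces R2C5 = 5.
L is a freebie, so R3C1 = 2.
Cage g is given, leaving R3C2 = 1.
K is a freebie, leaving R3C4 = 3.
3 is placed in row 3, which forces R3C5 = 4.
J is a freebie; hence R4C4 = 4.
Cage a needs two cells with sum 5, leaving R1C1 = 1.
The two cells of cage a must have sum 5, leaving R1C2 = 4.
Cage i has product 30, so R1C3 = 3.
3 is placed in column 4, which forces R1C4 = 5.
Column 2 now contains 4, leaving R2C2 = 3.
3 is placed in column 4, which forces R2C4 = 2.
Row 3 already has 4, leaving R3C3 = 5.
Column 2 already has 3; hence R4C2 = 5.
Cage b needs two cells with difference 3, so R4C3 = 2.
Cage f has sum 9, so R4C5 = 1.
5 is placed in column 2; hence R5C2 = 2.
Column 3 already has 2, so R5C3 = 4.
Cage f has sum 9, so R5C4 = 1.
Cage f has sum 9, leaving R5C5 = 3.
Row 2 now contains 3, so R2C1 = 4.
4 is placed in column 3; hence R2C3 = 1.
Row 4 now contains 5; hence R4C1 = 3.
Row 5 already has 4; hence R5C1 = 5.
Completed grid: 1 4 3 5 2 / 4 3 1 2 5 / 2 1 5 3 4 / 3 5 2 4 1 / 5 2 4 1 3.

5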